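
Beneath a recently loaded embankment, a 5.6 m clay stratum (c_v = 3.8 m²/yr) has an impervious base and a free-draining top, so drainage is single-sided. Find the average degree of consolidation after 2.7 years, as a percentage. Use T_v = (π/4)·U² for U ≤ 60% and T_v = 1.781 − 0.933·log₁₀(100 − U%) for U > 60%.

U ≈ 63.8 %

Drainage path length: H_d = H = 5.6 m (single drainage).
T_v = c_v·t/H_d² = 3.8×2.7/5.6² = 0.32717.
T_v = 0.32717 corresponds to the U > 60% branch:
U = 1 − 10^((1.781 − T_v)/0.933)/100 = 0.6384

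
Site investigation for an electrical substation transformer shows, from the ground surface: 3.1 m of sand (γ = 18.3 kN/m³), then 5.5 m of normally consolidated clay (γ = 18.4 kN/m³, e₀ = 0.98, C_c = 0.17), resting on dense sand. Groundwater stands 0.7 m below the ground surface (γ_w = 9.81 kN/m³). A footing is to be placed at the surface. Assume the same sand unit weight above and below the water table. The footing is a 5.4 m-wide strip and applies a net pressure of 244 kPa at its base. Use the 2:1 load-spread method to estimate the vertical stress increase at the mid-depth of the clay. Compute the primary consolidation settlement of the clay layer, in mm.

S_c ≈ 229 mm

Mid-depth of clay below the ground surface: z = 3.1 + 5.5/2 = 5.85 m.
Total vertical stress at mid-clay: σ_v = 18.3×3.1 + 18.4×2.75 = 107.33 kPa.
Pore pressure: u = 9.81×(5.85 − 0.7) = 50.522 kPa.
Initial effective stress: σ'_0 = σ_v − u = 107.33 − 50.522 = 56.808 kPa.
Stress increase at mid-clay by the 2:1 spreading method:
Δσ = qB/(B+z) = 244×5.4/(5.4+5.85) = 117.12 kPa
Final effective stress: σ'_f = σ'_0 + Δσ = 56.808 + 117.12 = 173.93 kPa.
Normally consolidated clay, so the full stress increment lies on the virgin compression line:
S_c = C_c·H/(1+e₀)·log₁₀(σ'_f/σ'_0) = 0.17×5.5/(1+0.98)×log₁₀(173.93/56.808)
    = 0.47222 × 0.48596 = 0.2295 m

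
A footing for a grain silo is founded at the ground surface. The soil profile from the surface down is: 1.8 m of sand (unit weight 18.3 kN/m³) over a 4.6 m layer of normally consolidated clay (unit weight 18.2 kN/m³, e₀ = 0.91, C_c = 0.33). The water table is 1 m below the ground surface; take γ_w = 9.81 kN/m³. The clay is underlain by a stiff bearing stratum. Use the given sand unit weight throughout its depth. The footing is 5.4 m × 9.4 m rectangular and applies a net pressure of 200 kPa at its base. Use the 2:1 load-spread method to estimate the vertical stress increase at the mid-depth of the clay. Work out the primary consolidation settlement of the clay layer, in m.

Mid-depth of clay below the ground surface: z = 1.8 + 4.6/2 = 4.1 m.
Total vertical stress at mid-clay: σ_v = 18.3×1.8 + 18.2×2.3 = 74.8 kPa.
Pore pressure: u = 9.81×(4.1 − 1) = 30.411 kPa.
Initial effective stress: σ'_0 = σ_v − u = 74.8 − 30.411 = 44.389 kPa.
Stress increase at mid-clay by the 2:1 spreading method:
Δσ = qBL/((B+z)(L+z)) = 200×5.4×9.4/((5.4+4.1)(9.4+4.1)) = 79.158 kPa
Final effective stress: σ'_f = σ'_0 + Δσ = 44.389 + 79.158 = 123.55 kPa.
Normally consolidated clay, so the full stress increment lies on the virgin compression line:
S_c = C_c·H/(1+e₀)·log₁₀(σ'_f/σ'_0) = 0.33×4.6/(1+0.91)×log₁₀(123.55/44.389)
    = 0.79476 × 0.44457 = 0.3533 m

S_c ≈ 0.353 m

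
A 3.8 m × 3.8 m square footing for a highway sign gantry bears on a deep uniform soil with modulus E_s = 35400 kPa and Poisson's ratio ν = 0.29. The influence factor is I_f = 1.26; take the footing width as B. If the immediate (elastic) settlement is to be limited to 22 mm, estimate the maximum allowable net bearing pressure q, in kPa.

S_e = q·B·(1−ν²)/E_s · I_f  ⇒  q = S_e·E_s / (B·(1−ν²)·I_f).
q = 0.022 × 35400 / (3.8 × 0.9159 × 1.26) = 177.6 kPa

q ≈ 178 kPa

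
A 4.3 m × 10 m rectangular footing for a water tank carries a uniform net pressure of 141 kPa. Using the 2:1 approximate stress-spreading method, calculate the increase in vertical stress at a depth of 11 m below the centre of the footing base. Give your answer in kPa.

Δσ_z ≈ 18.9 kPa

By the 2:1 method the load spreads at 1 horizontal : 2 vertical, so at depth z the loaded area has grown by z in each plan dimension:
Δσ = qBL/((B+z)(L+z)) = 141×4.3×10/((4.3+11)(10+11)) = 18.87 kPa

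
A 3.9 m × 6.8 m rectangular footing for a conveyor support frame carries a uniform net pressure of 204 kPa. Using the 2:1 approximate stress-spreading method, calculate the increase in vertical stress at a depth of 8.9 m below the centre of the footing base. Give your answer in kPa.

Δσ_z ≈ 26.9 kPa

By the 2:1 method the load spreads at 1 horizontal : 2 vertical, so at depth z the loaded area has grown by z in each plan dimension:
Δσ = qBL/((B+z)(L+z)) = 204×3.9×6.8/((3.9+8.9)(6.8+8.9)) = 26.921 kPa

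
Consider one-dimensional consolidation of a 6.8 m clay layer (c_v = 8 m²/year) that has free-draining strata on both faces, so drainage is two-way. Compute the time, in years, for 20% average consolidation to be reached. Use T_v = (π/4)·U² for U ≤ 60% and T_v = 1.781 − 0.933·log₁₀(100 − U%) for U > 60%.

t ≈ 0.0454 years

Drainage path length: H_d = H/2 = 3.4 m (double drainage).
U ≤ 60%: T_v = (π/4)·U² = (π/4)×0.2² = 0.031416.
t = T_v·H_d²/c_v = 0.031416×3.4²/8 = 0.0454 years.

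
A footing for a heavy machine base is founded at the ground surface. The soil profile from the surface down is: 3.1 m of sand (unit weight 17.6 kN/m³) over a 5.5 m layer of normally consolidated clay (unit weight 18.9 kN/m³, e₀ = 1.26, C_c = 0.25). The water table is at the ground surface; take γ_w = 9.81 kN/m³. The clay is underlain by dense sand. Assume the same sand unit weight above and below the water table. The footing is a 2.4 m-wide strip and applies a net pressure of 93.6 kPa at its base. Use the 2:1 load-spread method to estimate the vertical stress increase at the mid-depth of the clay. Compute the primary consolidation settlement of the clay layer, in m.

Mid-depth of clay below the ground surface: z = 3.1 + 5.5/2 = 5.85 m.
Total vertical stress at mid-clay: σ_v = 17.6×3.1 + 18.9×2.75 = 106.53 kPa.
Pore pressure: u = 9.81×(5.85 − 0) = 57.389 kPa.
Initial effective stress: σ'_0 = σ_v − u = 106.53 − 57.389 = 49.141 kPa.
Stress increase at mid-clay by the 2:1 spreading method:
Δσ = qB/(B+z) = 93.6×2.4/(2.4+5.85) = 27.229 kPa
Final effective stress: σ'_f = σ'_0 + Δσ = 49.141 + 27.229 = 76.37 kPa.
Normally consolidated clay, so the full stress increment lies on the virgin compression line:
S_c = C_c·H/(1+e₀)·log₁₀(σ'_f/σ'_0) = 0.25×5.5/(1+1.26)×log₁₀(76.37/49.141)
    = 0.60841 × 0.19148 = 0.1165 m

S_c ≈ 0.116 m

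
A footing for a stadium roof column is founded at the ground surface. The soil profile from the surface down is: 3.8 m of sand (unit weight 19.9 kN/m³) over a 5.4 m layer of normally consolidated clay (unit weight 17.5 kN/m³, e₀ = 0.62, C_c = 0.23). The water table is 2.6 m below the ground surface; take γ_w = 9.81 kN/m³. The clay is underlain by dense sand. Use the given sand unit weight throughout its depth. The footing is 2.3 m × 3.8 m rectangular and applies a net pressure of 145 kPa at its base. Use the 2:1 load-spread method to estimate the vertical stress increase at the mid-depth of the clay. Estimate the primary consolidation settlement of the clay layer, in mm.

S_c ≈ 50.9 mm

Mid-depth of clay below the ground surface: z = 3.8 + 5.4/2 = 6.5 m.
Total vertical stress at mid-clay: σ_v = 19.9×3.8 + 17.5×2.7 = 122.87 kPa.
Pore pressure: u = 9.81×(6.5 − 2.6) = 38.259 kPa.
Initial effective stress: σ'_0 = σ_v − u = 122.87 − 38.259 = 84.611 kPa.
Stress increase at mid-clay by the 2:1 spreading method:
Δσ = qBL/((B+z)(L+z)) = 145×2.3×3.8/((2.3+6.5)(3.8+6.5)) = 13.982 kPa
Final effective stress: σ'_f = σ'_0 + Δσ = 84.611 + 13.982 = 98.593 kPa.
Normally consolidated clay, so the full stress increment lies on the virgin compression line:
S_c = C_c·H/(1+e₀)·log₁₀(σ'_f/σ'_0) = 0.23×5.4/(1+0.62)×log₁₀(98.593/84.611)
    = 0.76667 × 0.066419 = 0.05092 m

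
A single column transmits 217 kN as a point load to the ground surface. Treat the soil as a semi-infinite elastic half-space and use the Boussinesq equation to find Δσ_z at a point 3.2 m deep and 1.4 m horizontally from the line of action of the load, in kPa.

Δσ_z ≈ 6.53 kPa

Boussinesq vertical stress below a point load on an elastic half-space:
Δσ_z = 3P/(2πz²) · [1 + (r/z)²]^(−5/2)
r/z = 1.4/3.2 = 0.4375; [1+(r/z)²]^(−5/2) = 0.64543.
Δσ_z = 3×217/(2π×3.2²) × 0.64543 = 10.118 × 0.64543 = 6.53 kPa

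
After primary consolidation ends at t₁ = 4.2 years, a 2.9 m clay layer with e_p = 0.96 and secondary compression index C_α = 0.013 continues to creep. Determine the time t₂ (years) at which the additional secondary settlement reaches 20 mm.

t₂ ≈ 46 years

S_s = C_α·H/(1+e_p)·log₁₀(t₂/t₁) ⇒ log₁₀(t₂/t₁) = S_s·(1+e_p)/(C_α·H).
log₁₀(t₂/t₁) = 0.02 × (1+0.96) / (0.013×2.9) = 1.04
t₂ = t₁ × 10^1.04 = 4.2 × 10.96 = 46.03 years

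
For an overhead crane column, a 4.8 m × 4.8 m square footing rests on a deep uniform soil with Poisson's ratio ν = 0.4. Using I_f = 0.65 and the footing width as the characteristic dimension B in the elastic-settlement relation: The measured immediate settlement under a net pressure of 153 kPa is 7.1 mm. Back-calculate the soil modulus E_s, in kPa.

S_e = q·B·(1−ν²)/E_s · I_f  ⇒  E_s = q·B·(1−ν²)·I_f / S_e.
E_s = 153 × 4.8 × 0.84 × 0.65 / 0.0071 = 56480 kPa

E_s ≈ 56500 kPa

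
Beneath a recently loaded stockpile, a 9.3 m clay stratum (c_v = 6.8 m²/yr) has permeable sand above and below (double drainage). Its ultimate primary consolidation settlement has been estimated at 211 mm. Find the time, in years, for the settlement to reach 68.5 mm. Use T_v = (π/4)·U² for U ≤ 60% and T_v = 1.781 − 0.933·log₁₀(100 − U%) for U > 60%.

Drainage path length: H_d = H/2 = 4.65 m (double drainage).
U = S(t)/S_ult = 68.5/211 = 0.3246.
U ≤ 60%: T_v = (π/4)·U² = (π/4)×0.32464² = 0.082776.
t = T_v·H_d²/c_v = 0.082776×4.65²/6.8 = 0.2632 years.

t ≈ 0.263 years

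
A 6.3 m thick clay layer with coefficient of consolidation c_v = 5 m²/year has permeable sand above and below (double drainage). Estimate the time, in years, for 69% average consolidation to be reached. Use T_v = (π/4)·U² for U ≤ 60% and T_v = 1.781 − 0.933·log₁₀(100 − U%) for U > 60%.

t ≈ 0.773 years

Drainage path length: H_d = H/2 = 3.15 m (double drainage).
U > 60%: T_v = 1.781 − 0.933·log₁₀(100 − 69) = 0.38956.
t = T_v·H_d²/c_v = 0.38956×3.15²/5 = 0.7731 years.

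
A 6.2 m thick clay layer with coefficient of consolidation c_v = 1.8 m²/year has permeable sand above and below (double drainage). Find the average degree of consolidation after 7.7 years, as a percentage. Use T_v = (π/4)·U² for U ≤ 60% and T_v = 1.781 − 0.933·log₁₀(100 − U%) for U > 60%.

Drainage path length: H_d = H/2 = 3.1 m (double drainage).
T_v = c_v·t/H_d² = 1.8×7.7/3.1² = 1.4422.
T_v = 1.4422 corresponds to the U > 60% branch:
U = 1 − 10^((1.781 − T_v)/0.933)/100 = 0.9769

U ≈ 97.7 %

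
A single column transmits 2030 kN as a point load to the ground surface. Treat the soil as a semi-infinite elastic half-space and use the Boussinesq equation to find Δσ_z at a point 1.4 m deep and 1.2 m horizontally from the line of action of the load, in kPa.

Boussinesq vertical stress below a point load on an elastic half-space:
Δσ_z = 3P/(2πz²) · [1 + (r/z)²]^(−5/2)
r/z = 1.2/1.4 = 0.85714; [1+(r/z)²]^(−5/2) = 0.25231.
Δσ_z = 3×2030/(2π×1.4²) × 0.25231 = 494.52 × 0.25231 = 124.8 kPa

Δσ_z ≈ 125 kPa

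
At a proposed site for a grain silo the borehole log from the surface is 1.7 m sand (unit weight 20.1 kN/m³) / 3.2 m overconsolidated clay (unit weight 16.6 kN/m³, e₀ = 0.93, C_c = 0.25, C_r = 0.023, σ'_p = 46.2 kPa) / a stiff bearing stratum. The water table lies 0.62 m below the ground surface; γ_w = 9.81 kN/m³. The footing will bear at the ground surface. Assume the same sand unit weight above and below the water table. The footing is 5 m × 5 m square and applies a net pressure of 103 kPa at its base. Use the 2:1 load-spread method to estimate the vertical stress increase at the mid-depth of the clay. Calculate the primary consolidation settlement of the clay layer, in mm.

S_c ≈ 84.3 mm

Mid-depth of clay below the ground surface: z = 1.7 + 3.2/2 = 3.3 m.
Total vertical stress at mid-clay: σ_v = 20.1×1.7 + 16.6×1.6 = 60.73 kPa.
Pore pressure: u = 9.81×(3.3 − 0.62) = 26.291 kPa.
Initial effective stress: σ'_0 = σ_v − u = 60.73 − 26.291 = 34.439 kPa.
Stress increase at mid-clay by the 2:1 spreading method:
Δσ = qBL/((B+z)(L+z)) = 103×5×5/((5+3.3)(5+3.3)) = 37.378 kPa
Final effective stress: σ'_f = 34.439 + 37.378 = 71.817 kPa.
σ'_f = 71.817 > σ'_p = 46.2 kPa, so the stress path crosses the preconsolidation pressure — recompression up to σ'_p, then virgin compression beyond:
S_c = H/(1+e₀)·[C_r·log₁₀(σ'_p/σ'_0) + C_c·log₁₀(σ'_f/σ'_p)]
    = 3.2/1.93 × [0.023×log₁₀(46.2/34.439) + 0.25×log₁₀(71.817/46.2)]
    = 1.658 × [0.0029346 + 0.047896] = 0.08428 m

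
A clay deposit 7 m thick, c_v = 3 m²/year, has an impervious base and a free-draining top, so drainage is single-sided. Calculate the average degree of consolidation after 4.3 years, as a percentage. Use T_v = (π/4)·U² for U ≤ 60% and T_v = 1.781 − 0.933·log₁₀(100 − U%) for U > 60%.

U ≈ 57.9 %

Drainage path length: H_d = H = 7 m (single drainage).
T_v = c_v·t/H_d² = 3×4.3/7² = 0.26327.
T_v = 0.26327 corresponds to the U ≤ 60% branch:
U = √(4T_v/π) = 0.579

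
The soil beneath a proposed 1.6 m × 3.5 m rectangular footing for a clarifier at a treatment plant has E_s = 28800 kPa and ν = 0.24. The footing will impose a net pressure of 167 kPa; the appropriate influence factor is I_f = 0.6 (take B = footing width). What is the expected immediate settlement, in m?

Immediate (elastic) settlement: S_e = q·B·(1−ν²)/E_s · I_f.
S_e = 167 × 1.6 × (1 − 0.24²) / 28800 × 0.6
    = 167 × 1.6 × 0.9424 / 28800 × 0.6
    = 0.005246 m

S_e ≈ 0.00525 m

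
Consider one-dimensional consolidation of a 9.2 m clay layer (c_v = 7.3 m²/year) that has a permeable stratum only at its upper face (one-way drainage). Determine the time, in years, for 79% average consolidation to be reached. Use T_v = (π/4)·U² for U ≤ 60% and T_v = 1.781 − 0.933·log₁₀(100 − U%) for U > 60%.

t ≈ 6.35 years

Drainage path length: H_d = H = 9.2 m (single drainage).
U > 60%: T_v = 1.781 − 0.933·log₁₀(100 − 79) = 0.54737.
t = T_v·H_d²/c_v = 0.54737×9.2²/7.3 = 6.346 years.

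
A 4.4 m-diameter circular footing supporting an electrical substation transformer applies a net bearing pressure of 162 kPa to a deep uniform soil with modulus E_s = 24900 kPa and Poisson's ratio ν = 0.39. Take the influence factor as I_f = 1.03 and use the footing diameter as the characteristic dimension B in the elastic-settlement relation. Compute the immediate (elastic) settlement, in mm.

Immediate (elastic) settlement: S_e = q·B·(1−ν²)/E_s · I_f.
S_e = 162 × 4.4 × (1 − 0.39²) / 24900 × 1.03
    = 162 × 4.4 × 0.8479 / 24900 × 1.03
    = 0.025 m = 25 mm

S_e ≈ 25 mm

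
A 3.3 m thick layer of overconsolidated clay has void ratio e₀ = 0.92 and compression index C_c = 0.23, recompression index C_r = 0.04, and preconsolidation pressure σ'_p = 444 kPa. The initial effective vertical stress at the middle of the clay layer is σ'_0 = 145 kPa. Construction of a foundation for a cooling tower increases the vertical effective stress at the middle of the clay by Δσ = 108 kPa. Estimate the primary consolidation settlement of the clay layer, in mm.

Final effective stress: σ'_f = 145 + 108 = 253 kPa.
σ'_f = 253 ≤ σ'_p = 444 kPa, so the clay remains overconsolidated and only the recompression index applies:
S_c = C_r·H/(1+e₀)·log₁₀(σ'_f/σ'_0) = 0.04×3.3/1.92×log₁₀(253/145)
    = 0.068752 × 0.24175 = 0.01662 m

S_c ≈ 16.6 mm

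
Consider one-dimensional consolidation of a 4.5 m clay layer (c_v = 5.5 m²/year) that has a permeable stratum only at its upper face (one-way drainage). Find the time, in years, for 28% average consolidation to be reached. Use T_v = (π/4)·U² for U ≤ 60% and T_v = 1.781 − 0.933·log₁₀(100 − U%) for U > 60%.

Drainage path length: H_d = H = 4.5 m (single drainage).
U ≤ 60%: T_v = (π/4)·U² = (π/4)×0.28² = 0.061575.
t = T_v·H_d²/c_v = 0.061575×4.5²/5.5 = 0.2267 years.

t ≈ 0.227 years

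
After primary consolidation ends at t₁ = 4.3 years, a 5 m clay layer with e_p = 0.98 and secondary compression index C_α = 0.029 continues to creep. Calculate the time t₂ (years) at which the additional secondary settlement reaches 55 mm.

t₂ ≈ 24.2 years

S_s = C_α·H/(1+e_p)·log₁₀(t₂/t₁) ⇒ log₁₀(t₂/t₁) = S_s·(1+e_p)/(C_α·H).
log₁₀(t₂/t₁) = 0.055 × (1+0.98) / (0.029×5) = 0.751
t₂ = t₁ × 10^0.751 = 4.3 × 5.637 = 24.24 years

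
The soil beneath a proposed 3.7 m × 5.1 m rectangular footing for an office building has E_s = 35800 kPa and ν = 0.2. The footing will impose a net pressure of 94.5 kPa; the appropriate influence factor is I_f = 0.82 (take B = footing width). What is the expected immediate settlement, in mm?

Immediate (elastic) settlement: S_e = q·B·(1−ν²)/E_s · I_f.
S_e = 94.5 × 3.7 × (1 − 0.2²) / 35800 × 0.82
    = 94.5 × 3.7 × 0.96 / 35800 × 0.82
    = 0.007688 m = 7.688 mm

S_e ≈ 7.69 mm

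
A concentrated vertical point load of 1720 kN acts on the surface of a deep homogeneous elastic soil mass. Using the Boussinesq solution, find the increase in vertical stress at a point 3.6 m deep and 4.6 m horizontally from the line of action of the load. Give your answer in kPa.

Δσ_z ≈ 5.63 kPa

Boussinesq vertical stress below a point load on an elastic half-space:
Δσ_z = 3P/(2πz²) · [1 + (r/z)²]^(−5/2)
r/z = 4.6/3.6 = 1.2778; [1+(r/z)²]^(−5/2) = 0.088918.
Δσ_z = 3×1720/(2π×3.6²) × 0.088918 = 63.367 × 0.088918 = 5.634 kPa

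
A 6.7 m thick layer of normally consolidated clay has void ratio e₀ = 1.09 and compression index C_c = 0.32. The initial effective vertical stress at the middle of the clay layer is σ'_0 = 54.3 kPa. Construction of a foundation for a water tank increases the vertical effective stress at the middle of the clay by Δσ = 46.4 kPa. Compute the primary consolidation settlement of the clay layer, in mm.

S_c ≈ 275 mm

Final effective stress: σ'_f = σ'_0 + Δσ = 54.3 + 46.4 = 100.7 kPa.
Normally consolidated clay, so the full stress increment lies on the virgin compression line:
S_c = C_c·H/(1+e₀)·log₁₀(σ'_f/σ'_0) = 0.32×6.7/(1+1.09)×log₁₀(100.7/54.3)
    = 1.0258 × 0.26823 = 0.2752 m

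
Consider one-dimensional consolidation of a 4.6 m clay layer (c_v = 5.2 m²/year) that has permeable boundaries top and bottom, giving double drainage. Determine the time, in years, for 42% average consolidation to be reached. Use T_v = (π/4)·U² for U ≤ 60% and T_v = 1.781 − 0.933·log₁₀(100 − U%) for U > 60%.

Drainage path length: H_d = H/2 = 2.3 m (double drainage).
U ≤ 60%: T_v = (π/4)·U² = (π/4)×0.42² = 0.13854.
t = T_v·H_d²/c_v = 0.13854×2.3²/5.2 = 0.1409 years.

t ≈ 0.141 years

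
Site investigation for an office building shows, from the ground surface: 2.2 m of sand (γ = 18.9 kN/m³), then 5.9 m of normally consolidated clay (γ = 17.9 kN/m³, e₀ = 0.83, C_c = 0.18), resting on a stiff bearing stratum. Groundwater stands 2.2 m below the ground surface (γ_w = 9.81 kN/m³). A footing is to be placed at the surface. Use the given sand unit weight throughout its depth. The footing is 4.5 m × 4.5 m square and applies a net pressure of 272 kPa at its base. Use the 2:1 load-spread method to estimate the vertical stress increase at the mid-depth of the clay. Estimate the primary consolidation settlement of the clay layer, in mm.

Mid-depth of clay below the ground surface: z = 2.2 + 5.9/2 = 5.15 m.
Total vertical stress at mid-clay: σ_v = 18.9×2.2 + 17.9×2.95 = 94.385 kPa.
Pore pressure: u = 9.81×(5.15 − 2.2) = 28.94 kPa.
Initial effective stress: σ'_0 = σ_v − u = 94.385 − 28.94 = 65.445 kPa.
Stress increase at mid-clay by the 2:1 spreading method:
Δσ = qBL/((B+z)(L+z)) = 272×4.5×4.5/((4.5+5.15)(4.5+5.15)) = 59.148 kPa
Final effective stress: σ'_f = σ'_0 + Δσ = 65.445 + 59.148 = 124.59 kPa.
Normally consolidated clay, so the full stress increment lies on the virgin compression line:
S_c = C_c·H/(1+e₀)·log₁₀(σ'_f/σ'_0) = 0.18×5.9/(1+0.83)×log₁₀(124.59/65.445)
    = 0.58033 × 0.27961 = 0.1623 m

S_c ≈ 162 mm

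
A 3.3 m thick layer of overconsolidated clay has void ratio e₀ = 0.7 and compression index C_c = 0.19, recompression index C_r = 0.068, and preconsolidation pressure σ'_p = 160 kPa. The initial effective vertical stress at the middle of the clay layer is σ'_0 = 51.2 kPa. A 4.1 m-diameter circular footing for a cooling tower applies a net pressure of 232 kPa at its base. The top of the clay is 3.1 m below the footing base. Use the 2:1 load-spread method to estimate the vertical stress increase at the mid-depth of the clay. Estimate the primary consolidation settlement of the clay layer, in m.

Mid-depth of clay below the footing base: z = 3.1 + 3.3/2 = 4.75 m.
Stress increase at mid-clay by the 2:1 spreading method:
Δσ ≈ qD²/(D+z)² = 232×4.1²/(4.1+4.75)² = 49.793 kPa
Final effective stress: σ'_f = 51.2 + 49.793 = 100.99 kPa.
σ'_f = 100.99 ≤ σ'_p = 160 kPa, so the clay remains overconsolidated and only the recompression index applies:
S_c = C_r·H/(1+e₀)·log₁₀(σ'_f/σ'_0) = 0.068×3.3/1.7×log₁₀(100.99/51.2)
    = 0.132 × 0.29501 = 0.03894 m

S_c ≈ 0.0389 m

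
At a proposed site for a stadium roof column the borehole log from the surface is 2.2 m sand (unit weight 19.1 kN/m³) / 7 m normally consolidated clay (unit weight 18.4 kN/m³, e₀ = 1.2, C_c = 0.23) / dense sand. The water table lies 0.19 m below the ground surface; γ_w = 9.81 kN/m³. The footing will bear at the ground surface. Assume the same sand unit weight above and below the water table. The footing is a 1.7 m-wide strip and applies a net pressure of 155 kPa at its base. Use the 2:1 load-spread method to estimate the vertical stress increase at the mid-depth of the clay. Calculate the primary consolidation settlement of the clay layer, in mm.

Mid-depth of clay below the ground surface: z = 2.2 + 7/2 = 5.7 m.
Total vertical stress at mid-clay: σ_v = 19.1×2.2 + 18.4×3.5 = 106.42 kPa.
Pore pressure: u = 9.81×(5.7 − 0.19) = 54.053 kPa.
Initial effective stress: σ'_0 = σ_v − u = 106.42 − 54.053 = 52.367 kPa.
Stress increase at mid-clay by the 2:1 spreading method:
Δσ = qB/(B+z) = 155×1.7/(1.7+5.7) = 35.608 kPa
Final effective stress: σ'_f = σ'_0 + Δσ = 52.367 + 35.608 = 87.975 kPa.
Normally consolidated clay, so the full stress increment lies on the virgin compression line:
S_c = C_c·H/(1+e₀)·log₁₀(σ'_f/σ'_0) = 0.23×7/(1+1.2)×log₁₀(87.975/52.367)
    = 0.73182 × 0.2253 = 0.1649 m

S_c ≈ 165 mm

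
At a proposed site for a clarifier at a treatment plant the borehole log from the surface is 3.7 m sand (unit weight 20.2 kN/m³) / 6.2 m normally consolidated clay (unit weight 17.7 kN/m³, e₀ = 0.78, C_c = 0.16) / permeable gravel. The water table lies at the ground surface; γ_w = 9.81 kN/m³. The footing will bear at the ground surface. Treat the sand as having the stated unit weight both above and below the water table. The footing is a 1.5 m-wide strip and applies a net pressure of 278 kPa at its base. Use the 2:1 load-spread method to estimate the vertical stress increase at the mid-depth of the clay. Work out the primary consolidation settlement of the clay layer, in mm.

S_c ≈ 142 mm

Mid-depth of clay below the ground surface: z = 3.7 + 6.2/2 = 6.8 m.
Total vertical stress at mid-clay: σ_v = 20.2×3.7 + 17.7×3.1 = 129.61 kPa.
Pore pressure: u = 9.81×(6.8 − 0) = 66.708 kPa.
Initial effective stress: σ'_0 = σ_v − u = 129.61 − 66.708 = 62.902 kPa.
Stress increase at mid-clay by the 2:1 spreading method:
Δσ = qB/(B+z) = 278×1.5/(1.5+6.8) = 50.241 kPa
Final effective stress: σ'_f = σ'_0 + Δσ = 62.902 + 50.241 = 113.14 kPa.
Normally consolidated clay, so the full stress increment lies on the virgin compression line:
S_c = C_c·H/(1+e₀)·log₁₀(σ'_f/σ'_0) = 0.16×6.2/(1+0.78)×log₁₀(113.14/62.902)
    = 0.5573 × 0.25495 = 0.1421 m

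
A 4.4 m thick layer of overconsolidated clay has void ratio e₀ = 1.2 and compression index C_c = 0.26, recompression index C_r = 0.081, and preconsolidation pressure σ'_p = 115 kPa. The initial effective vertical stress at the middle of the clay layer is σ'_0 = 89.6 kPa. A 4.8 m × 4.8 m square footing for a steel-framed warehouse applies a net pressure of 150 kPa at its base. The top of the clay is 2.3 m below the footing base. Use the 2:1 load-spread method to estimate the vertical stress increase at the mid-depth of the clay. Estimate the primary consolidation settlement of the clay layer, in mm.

Mid-depth of clay below the footing base: z = 2.3 + 4.4/2 = 4.5 m.
Stress increase at mid-clay by the 2:1 spreading method:
Δσ = qBL/((B+z)(L+z)) = 150×4.8×4.8/((4.8+4.5)(4.8+4.5)) = 39.958 kPa
Final effective stress: σ'_f = 89.6 + 39.958 = 129.56 kPa.
σ'_f = 129.56 > σ'_p = 115 kPa, so the stress path crosses the preconsolidation pressure — recompression up to σ'_p, then virgin compression beyond:
S_c = H/(1+e₀)·[C_r·log₁₀(σ'_p/σ'_0) + C_c·log₁₀(σ'_f/σ'_p)]
    = 4.4/2.2 × [0.081×log₁₀(115/89.6) + 0.26×log₁₀(129.56/115)]
    = 2 × [0.0087796 + 0.013461] = 0.04448 m

S_c ≈ 44.5 mm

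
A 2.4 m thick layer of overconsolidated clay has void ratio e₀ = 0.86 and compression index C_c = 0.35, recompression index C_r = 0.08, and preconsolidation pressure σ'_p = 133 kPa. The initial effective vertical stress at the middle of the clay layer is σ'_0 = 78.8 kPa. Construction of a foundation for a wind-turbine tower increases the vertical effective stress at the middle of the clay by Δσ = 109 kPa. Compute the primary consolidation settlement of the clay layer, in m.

Final effective stress: σ'_f = 78.8 + 109 = 187.8 kPa.
σ'_f = 187.8 > σ'_p = 133 kPa, so the stress path crosses the preconsolidation pressure — recompression up to σ'_p, then virgin compression beyond:
S_c = H/(1+e₀)·[C_r·log₁₀(σ'_p/σ'_0) + C_c·log₁₀(σ'_f/σ'_p)]
    = 2.4/1.86 × [0.08×log₁₀(133/78.8) + 0.35×log₁₀(187.8/133)]
    = 1.2903 × [0.018186 + 0.052445] = 0.09114 m

S_c ≈ 0.0911 m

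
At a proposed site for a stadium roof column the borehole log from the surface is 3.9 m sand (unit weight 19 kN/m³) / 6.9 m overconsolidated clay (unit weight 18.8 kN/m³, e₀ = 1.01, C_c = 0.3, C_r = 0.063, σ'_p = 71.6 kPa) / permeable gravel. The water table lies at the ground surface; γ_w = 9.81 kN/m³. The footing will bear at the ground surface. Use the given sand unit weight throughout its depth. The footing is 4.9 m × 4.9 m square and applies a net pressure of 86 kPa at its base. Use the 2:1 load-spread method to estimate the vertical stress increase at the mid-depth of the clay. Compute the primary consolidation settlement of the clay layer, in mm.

Mid-depth of clay below the ground surface: z = 3.9 + 6.9/2 = 7.35 m.
Total vertical stress at mid-clay: σ_v = 19×3.9 + 18.8×3.45 = 138.96 kPa.
Pore pressure: u = 9.81×(7.35 − 0) = 72.103 kPa.
Initial effective stress: σ'_0 = σ_v − u = 138.96 − 72.103 = 66.857 kPa.
Stress increase at mid-clay by the 2:1 spreading method:
Δσ = qBL/((B+z)(L+z)) = 86×4.9×4.9/((4.9+7.35)(4.9+7.35)) = 13.76 kPa
Final effective stress: σ'_f = 66.857 + 13.76 = 80.617 kPa.
σ'_f = 80.617 > σ'_p = 71.6 kPa, so the stress path crosses the preconsolidation pressure — recompression up to σ'_p, then virgin compression beyond:
S_c = H/(1+e₀)·[C_r·log₁₀(σ'_p/σ'_0) + C_c·log₁₀(σ'_f/σ'_p)]
    = 6.9/2.01 × [0.063×log₁₀(71.6/66.857) + 0.3×log₁₀(80.617/71.6)]
    = 3.4328 × [0.0018753 + 0.015454] = 0.05949 m

S_c ≈ 59.5 mm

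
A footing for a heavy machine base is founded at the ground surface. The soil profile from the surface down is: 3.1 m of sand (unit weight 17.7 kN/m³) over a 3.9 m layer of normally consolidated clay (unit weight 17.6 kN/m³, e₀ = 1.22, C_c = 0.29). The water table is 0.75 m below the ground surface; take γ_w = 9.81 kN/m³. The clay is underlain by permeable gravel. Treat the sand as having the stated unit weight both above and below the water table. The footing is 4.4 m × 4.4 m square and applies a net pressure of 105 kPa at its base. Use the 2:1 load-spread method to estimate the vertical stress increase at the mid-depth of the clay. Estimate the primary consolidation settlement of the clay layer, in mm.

S_c ≈ 87.4 mm

Mid-depth of clay below the ground surface: z = 3.1 + 3.9/2 = 5.05 m.
Total vertical stress at mid-clay: σ_v = 17.7×3.1 + 17.6×1.95 = 89.19 kPa.
Pore pressure: u = 9.81×(5.05 − 0.75) = 42.183 kPa.
Initial effective stress: σ'_0 = σ_v − u = 89.19 − 42.183 = 47.007 kPa.
Stress increase at mid-clay by the 2:1 spreading method:
Δσ = qBL/((B+z)(L+z)) = 105×4.4×4.4/((4.4+5.05)(4.4+5.05)) = 22.763 kPa
Final effective stress: σ'_f = σ'_0 + Δσ = 47.007 + 22.763 = 69.77 kPa.
Normally consolidated clay, so the full stress increment lies on the virgin compression line:
S_c = C_c·H/(1+e₀)·log₁₀(σ'_f/σ'_0) = 0.29×3.9/(1+1.22)×log₁₀(69.77/47.007)
    = 0.50946 × 0.17151 = 0.08738 m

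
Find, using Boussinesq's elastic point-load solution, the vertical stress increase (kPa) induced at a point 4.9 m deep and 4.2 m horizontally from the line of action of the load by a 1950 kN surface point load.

Boussinesq vertical stress below a point load on an elastic half-space:
Δσ_z = 3P/(2πz²) · [1 + (r/z)²]^(−5/2)
r/z = 4.2/4.9 = 0.85714; [1+(r/z)²]^(−5/2) = 0.25231.
Δσ_z = 3×1950/(2π×4.9²) × 0.25231 = 38.778 × 0.25231 = 9.784 kPa

Δσ_z ≈ 9.78 kPa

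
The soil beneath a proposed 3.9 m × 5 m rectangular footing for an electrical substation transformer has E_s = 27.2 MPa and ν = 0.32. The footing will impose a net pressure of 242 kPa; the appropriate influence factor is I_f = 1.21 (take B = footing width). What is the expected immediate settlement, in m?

S_e ≈ 0.0377 m

Immediate (elastic) settlement: S_e = q·B·(1−ν²)/E_s · I_f.
E_s = 27.2 MPa = 27200 kPa.
S_e = 242 × 3.9 × (1 − 0.32²) / 27200 × 1.21
    = 242 × 3.9 × 0.8976 / 27200 × 1.21
    = 0.03769 m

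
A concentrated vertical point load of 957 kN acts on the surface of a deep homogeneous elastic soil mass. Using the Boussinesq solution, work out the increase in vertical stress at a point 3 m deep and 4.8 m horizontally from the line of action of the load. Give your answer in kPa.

Δσ_z ≈ 2.12 kPa

Boussinesq vertical stress below a point load on an elastic half-space:
Δσ_z = 3P/(2πz²) · [1 + (r/z)²]^(−5/2)
r/z = 4.8/3 = 1.6; [1+(r/z)²]^(−5/2) = 0.041819.
Δσ_z = 3×957/(2π×3²) × 0.041819 = 50.77 × 0.041819 = 2.123 kPa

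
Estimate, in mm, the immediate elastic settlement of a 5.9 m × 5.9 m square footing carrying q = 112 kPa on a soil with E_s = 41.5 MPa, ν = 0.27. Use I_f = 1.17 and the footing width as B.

S_e ≈ 17.3 mm

Immediate (elastic) settlement: S_e = q·B·(1−ν²)/E_s · I_f.
E_s = 41.5 MPa = 41500 kPa.
S_e = 112 × 5.9 × (1 − 0.27²) / 41500 × 1.17
    = 112 × 5.9 × 0.9271 / 41500 × 1.17
    = 0.01727 m = 17.27 mm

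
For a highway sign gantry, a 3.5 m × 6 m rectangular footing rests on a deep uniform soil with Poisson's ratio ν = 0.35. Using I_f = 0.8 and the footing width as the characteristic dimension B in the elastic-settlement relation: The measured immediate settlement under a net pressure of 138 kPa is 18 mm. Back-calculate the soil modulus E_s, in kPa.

E_s ≈ 18800 kPa

S_e = q·B·(1−ν²)/E_s · I_f  ⇒  E_s = q·B·(1−ν²)·I_f / S_e.
E_s = 138 × 3.5 × 0.8775 × 0.8 / 0.018 = 18840 kPa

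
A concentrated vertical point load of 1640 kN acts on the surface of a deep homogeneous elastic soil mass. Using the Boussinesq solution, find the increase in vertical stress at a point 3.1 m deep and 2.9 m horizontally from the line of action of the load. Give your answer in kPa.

Boussinesq vertical stress below a point load on an elastic half-space:
Δσ_z = 3P/(2πz²) · [1 + (r/z)²]^(−5/2)
r/z = 2.9/3.1 = 0.93548; [1+(r/z)²]^(−5/2) = 0.20769.
Δσ_z = 3×1640/(2π×3.1²) × 0.20769 = 81.482 × 0.20769 = 16.92 kPa

Δσ_z ≈ 16.9 kPa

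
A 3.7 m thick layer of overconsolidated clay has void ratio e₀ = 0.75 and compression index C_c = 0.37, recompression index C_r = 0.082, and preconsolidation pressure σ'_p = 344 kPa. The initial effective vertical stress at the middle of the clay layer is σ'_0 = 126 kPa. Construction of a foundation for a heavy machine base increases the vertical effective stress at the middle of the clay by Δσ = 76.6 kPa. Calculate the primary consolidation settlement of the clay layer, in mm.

Final effective stress: σ'_f = 126 + 76.6 = 202.6 kPa.
σ'_f = 202.6 ≤ σ'_p = 344 kPa, so the clay remains overconsolidated and only the recompression index applies:
S_c = C_r·H/(1+e₀)·log₁₀(σ'_f/σ'_0) = 0.082×3.7/1.75×log₁₀(202.6/126)
    = 0.17337 × 0.20627 = 0.03576 m

S_c ≈ 35.8 mm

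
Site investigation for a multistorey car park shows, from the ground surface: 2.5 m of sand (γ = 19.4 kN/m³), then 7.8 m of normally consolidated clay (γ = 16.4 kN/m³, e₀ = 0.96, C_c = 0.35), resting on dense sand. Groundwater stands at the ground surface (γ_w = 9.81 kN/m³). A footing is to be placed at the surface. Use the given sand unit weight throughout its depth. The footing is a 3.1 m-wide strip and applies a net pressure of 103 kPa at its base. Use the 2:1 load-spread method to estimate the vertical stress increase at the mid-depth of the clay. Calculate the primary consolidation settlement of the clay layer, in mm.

Mid-depth of clay below the ground surface: z = 2.5 + 7.8/2 = 6.4 m.
Total vertical stress at mid-clay: σ_v = 19.4×2.5 + 16.4×3.9 = 112.46 kPa.
Pore pressure: u = 9.81×(6.4 − 0) = 62.784 kPa.
Initial effective stress: σ'_0 = σ_v − u = 112.46 − 62.784 = 49.676 kPa.
Stress increase at mid-clay by the 2:1 spreading method:
Δσ = qB/(B+z) = 103×3.1/(3.1+6.4) = 33.611 kPa
Final effective stress: σ'_f = σ'_0 + Δσ = 49.676 + 33.611 = 83.287 kPa.
Normally consolidated clay, so the full stress increment lies on the virgin compression line:
S_c = C_c·H/(1+e₀)·log₁₀(σ'_f/σ'_0) = 0.35×7.8/(1+0.96)×log₁₀(83.287/49.676)
    = 1.3929 × 0.22443 = 0.3126 m

S_c ≈ 313 mm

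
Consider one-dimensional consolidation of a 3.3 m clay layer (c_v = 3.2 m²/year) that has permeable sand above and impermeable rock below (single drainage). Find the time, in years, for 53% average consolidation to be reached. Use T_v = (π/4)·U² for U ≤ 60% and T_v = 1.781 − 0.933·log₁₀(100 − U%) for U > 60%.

Drainage path length: H_d = H = 3.3 m (single drainage).
U ≤ 60%: T_v = (π/4)·U² = (π/4)×0.53² = 0.22062.
t = T_v·H_d²/c_v = 0.22062×3.3²/3.2 = 0.7508 years.

t ≈ 0.751 years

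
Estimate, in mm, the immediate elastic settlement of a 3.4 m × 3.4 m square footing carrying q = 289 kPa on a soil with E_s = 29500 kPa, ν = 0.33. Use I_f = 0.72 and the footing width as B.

Immediate (elastic) settlement: S_e = q·B·(1−ν²)/E_s · I_f.
S_e = 289 × 3.4 × (1 − 0.33²) / 29500 × 0.72
    = 289 × 3.4 × 0.8911 / 29500 × 0.72
    = 0.02137 m = 21.37 mm

S_e ≈ 21.4 mm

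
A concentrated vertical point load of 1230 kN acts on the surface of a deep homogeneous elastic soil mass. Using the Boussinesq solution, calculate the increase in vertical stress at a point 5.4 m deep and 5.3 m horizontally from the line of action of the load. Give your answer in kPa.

Boussinesq vertical stress below a point load on an elastic half-space:
Δσ_z = 3P/(2πz²) · [1 + (r/z)²]^(−5/2)
r/z = 5.3/5.4 = 0.98148; [1+(r/z)²]^(−5/2) = 0.18515.
Δσ_z = 3×1230/(2π×5.4²) × 0.18515 = 20.14 × 0.18515 = 3.729 kPa

Δσ_z ≈ 3.73 kPa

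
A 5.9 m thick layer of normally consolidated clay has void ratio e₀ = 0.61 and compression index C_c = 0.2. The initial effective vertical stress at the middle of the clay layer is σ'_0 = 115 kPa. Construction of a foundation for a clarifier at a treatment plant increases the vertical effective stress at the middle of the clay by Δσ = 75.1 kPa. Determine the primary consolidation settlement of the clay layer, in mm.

S_c ≈ 160 mm

Final effective stress: σ'_f = σ'_0 + Δσ = 115 + 75.1 = 190.1 kPa.
Normally consolidated clay, so the full stress increment lies on the virgin compression line:
S_c = C_c·H/(1+e₀)·log₁₀(σ'_f/σ'_0) = 0.2×5.9/(1+0.61)×log₁₀(190.1/115)
    = 0.73292 × 0.21828 = 0.16 m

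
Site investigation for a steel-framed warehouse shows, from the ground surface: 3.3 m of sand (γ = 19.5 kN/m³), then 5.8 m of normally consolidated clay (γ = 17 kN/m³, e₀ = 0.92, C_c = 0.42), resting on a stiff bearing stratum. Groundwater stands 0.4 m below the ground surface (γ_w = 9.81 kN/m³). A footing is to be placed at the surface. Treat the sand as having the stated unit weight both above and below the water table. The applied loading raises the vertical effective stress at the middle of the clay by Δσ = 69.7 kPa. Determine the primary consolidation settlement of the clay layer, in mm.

S_c ≈ 441 mm

Mid-depth of clay below the ground surface: z = 3.3 + 5.8/2 = 6.2 m.
Total vertical stress at mid-clay: σ_v = 19.5×3.3 + 17×2.9 = 113.65 kPa.
Pore pressure: u = 9.81×(6.2 − 0.4) = 56.898 kPa.
Initial effective stress: σ'_0 = σ_v − u = 113.65 − 56.898 = 56.752 kPa.
Final effective stress: σ'_f = σ'_0 + Δσ = 56.752 + 69.7 = 126.45 kPa.
Normally consolidated clay, so the full stress increment lies on the virgin compression line:
S_c = C_c·H/(1+e₀)·log₁₀(σ'_f/σ'_0) = 0.42×5.8/(1+0.92)×log₁₀(126.45/56.752)
    = 1.2688 × 0.34794 = 0.4415 m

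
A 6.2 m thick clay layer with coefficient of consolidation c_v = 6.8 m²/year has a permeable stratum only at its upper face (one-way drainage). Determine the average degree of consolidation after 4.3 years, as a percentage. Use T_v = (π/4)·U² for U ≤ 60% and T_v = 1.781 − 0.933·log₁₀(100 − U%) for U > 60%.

Drainage path length: H_d = H = 6.2 m (single drainage).
T_v = c_v·t/H_d² = 6.8×4.3/6.2² = 0.76067.
T_v = 0.76067 corresponds to the U > 60% branch:
U = 1 − 10^((1.781 − T_v)/0.933)/100 = 0.8759

U ≈ 87.6 %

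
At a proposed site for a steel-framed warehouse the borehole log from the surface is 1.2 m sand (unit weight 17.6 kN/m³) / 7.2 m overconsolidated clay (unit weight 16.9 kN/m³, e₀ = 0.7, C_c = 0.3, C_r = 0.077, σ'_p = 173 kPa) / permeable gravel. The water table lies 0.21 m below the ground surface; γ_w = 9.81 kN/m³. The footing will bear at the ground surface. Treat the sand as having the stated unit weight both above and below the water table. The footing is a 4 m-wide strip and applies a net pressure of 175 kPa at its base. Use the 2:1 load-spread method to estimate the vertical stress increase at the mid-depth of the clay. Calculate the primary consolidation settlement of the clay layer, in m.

Mid-depth of clay below the ground surface: z = 1.2 + 7.2/2 = 4.8 m.
Total vertical stress at mid-clay: σ_v = 17.6×1.2 + 16.9×3.6 = 81.96 kPa.
Pore pressure: u = 9.81×(4.8 − 0.21) = 45.028 kPa.
Initial effective stress: σ'_0 = σ_v − u = 81.96 − 45.028 = 36.932 kPa.
Stress increase at mid-clay by the 2:1 spreading method:
Δσ = qB/(B+z) = 175×4/(4+4.8) = 79.545 kPa
Final effective stress: σ'_f = 36.932 + 79.545 = 116.48 kPa.
σ'_f = 116.48 ≤ σ'_p = 173 kPa, so the clay remains overconsolidated and only the recompression index applies:
S_c = C_r·H/(1+e₀)·log₁₀(σ'_f/σ'_0) = 0.077×7.2/1.7×log₁₀(116.48/36.932)
    = 0.32612 × 0.49885 = 0.1627 m

S_c ≈ 0.163 m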